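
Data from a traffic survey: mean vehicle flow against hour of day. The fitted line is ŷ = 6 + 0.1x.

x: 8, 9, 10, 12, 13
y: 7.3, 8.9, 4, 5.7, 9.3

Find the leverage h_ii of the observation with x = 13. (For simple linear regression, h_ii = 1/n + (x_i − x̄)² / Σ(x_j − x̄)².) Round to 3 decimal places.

x̄ = (8 + 9 + 10 + 12 + 13)/5 = 10.4
Σ(x − x̄)² = 5.76 + 1.96 + 0.16 + 2.56 + 6.76 = 17.2
h = 1/5 + (2.6)²/17.2 = 0.2 + 0.393023 = 0.593

h = 0.593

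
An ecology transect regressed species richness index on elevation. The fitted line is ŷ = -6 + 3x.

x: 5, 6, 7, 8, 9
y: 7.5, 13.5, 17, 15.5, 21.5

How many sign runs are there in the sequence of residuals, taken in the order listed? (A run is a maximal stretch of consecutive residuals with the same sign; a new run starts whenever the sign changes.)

4 runs

x=5: ŷ = -6 + 3·5 = 9; r = 7.5 − 9 = -1.5
x=6: ŷ = -6 + 3·6 = 12; r = 13.5 − 12 = 1.5
x=7: ŷ = -6 + 3·7 = 15; r = 17 − 15 = 2
x=8: ŷ = -6 + 3·8 = 18; r = 15.5 − 18 = -2.5
x=9: ŷ = -6 + 3·9 = 21; r = 21.5 − 21 = 0.5
Signs: − + + − +
Runs: −×1, +×2, −×1, +×1 → 4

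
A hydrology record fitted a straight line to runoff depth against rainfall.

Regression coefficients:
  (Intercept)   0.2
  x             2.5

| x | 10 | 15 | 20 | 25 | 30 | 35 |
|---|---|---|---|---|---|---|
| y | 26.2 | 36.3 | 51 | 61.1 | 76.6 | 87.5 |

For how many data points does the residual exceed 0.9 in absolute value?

4

x=10: ŷ = 0.2 + 2.5·10 = 25.2; e = 26.2 − 25.2 = 1
x=15: ŷ = 0.2 + 2.5·15 = 37.7; e = 36.3 − 37.7 = -1.4
x=20: ŷ = 0.2 + 2.5·20 = 50.2; e = 51 − 50.2 = 0.8
x=25: ŷ = 0.2 + 2.5·25 = 62.7; e = 61.1 − 62.7 = -1.6
x=30: ŷ = 0.2 + 2.5·30 = 75.2; e = 76.6 − 75.2 = 1.4
x=35: ŷ = 0.2 + 2.5·35 = 87.7; e = 87.5 − 87.7 = -0.2
|e| > 0.9: x=10 (|e|=1), x=15 (|e|=1.4), x=25 (|e|=1.6), x=30 (|e|=1.4) → 4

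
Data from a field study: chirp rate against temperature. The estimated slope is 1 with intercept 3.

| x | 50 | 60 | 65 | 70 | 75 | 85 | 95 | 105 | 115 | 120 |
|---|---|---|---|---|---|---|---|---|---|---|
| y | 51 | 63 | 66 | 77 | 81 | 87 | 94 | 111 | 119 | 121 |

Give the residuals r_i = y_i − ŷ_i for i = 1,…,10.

-2, 0, -2, 4, 3, -1, -4, 3, 1, -2

x=50: ŷ = 3 + 50 = 53; r = 51 − 53 = -2
x=60: ŷ = 3 + 60 = 63; r = 63 − 63 = 0
x=65: ŷ = 3 + 65 = 68; r = 66 − 68 = -2
x=70: ŷ = 3 + 70 = 73; r = 77 − 73 = 4
x=75: ŷ = 3 + 75 = 78; r = 81 − 78 = 3
x=85: ŷ = 3 + 85 = 88; r = 87 − 88 = -1
x=95: ŷ = 3 + 95 = 98; r = 94 − 98 = -4
x=105: ŷ = 3 + 105 = 108; r = 111 − 108 = 3
x=115: ŷ = 3 + 115 = 118; r = 119 − 118 = 1
x=120: ŷ = 3 + 120 = 123; r = 121 − 123 = -2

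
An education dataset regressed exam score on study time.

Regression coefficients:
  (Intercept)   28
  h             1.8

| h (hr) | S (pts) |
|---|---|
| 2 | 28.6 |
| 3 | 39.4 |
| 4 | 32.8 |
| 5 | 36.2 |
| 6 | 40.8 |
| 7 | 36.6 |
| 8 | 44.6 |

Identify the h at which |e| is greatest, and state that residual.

h = 3, e = 6

h=2: ŷ = 28 + 1.8·2 = 31.6; e = 28.6 − 31.6 = -3
h=3: ŷ = 28 + 1.8·3 = 33.4; e = 39.4 − 33.4 = 6
h=4: ŷ = 28 + 1.8·4 = 35.2; e = 32.8 − 35.2 = -2.4
h=5: ŷ = 28 + 1.8·5 = 37; e = 36.2 − 37 = -0.8
h=6: ŷ = 28 + 1.8·6 = 38.8; e = 40.8 − 38.8 = 2
h=7: ŷ = 28 + 1.8·7 = 40.6; e = 36.6 − 40.6 = -4
h=8: ŷ = 28 + 1.8·8 = 42.4; e = 44.6 − 42.4 = 2.2
Largest |e| is 6 at h = 3, residual 6.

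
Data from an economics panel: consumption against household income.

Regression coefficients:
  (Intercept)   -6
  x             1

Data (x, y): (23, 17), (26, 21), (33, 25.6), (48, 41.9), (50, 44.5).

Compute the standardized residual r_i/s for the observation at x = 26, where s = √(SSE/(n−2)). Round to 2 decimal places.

x=23: ŷ = -6 + 23 = 17; r = 17 − 17 = 0
x=26: ŷ = -6 + 26 = 20; r = 21 − 20 = 1
x=33: ŷ = -6 + 33 = 27; r = 25.6 − 27 = -1.4
x=48: ŷ = -6 + 48 = 42; r = 41.9 − 42 = -0.1
x=50: ŷ = -6 + 50 = 44; r = 44.5 − 44 = 0.5
SSE = 0 + 1 + 1.96 + 0.01 + 0.25 = 3.22
s = √(3.22/3) = 1.03602
r/s = 1 / 1.03602 = 0.97

0.97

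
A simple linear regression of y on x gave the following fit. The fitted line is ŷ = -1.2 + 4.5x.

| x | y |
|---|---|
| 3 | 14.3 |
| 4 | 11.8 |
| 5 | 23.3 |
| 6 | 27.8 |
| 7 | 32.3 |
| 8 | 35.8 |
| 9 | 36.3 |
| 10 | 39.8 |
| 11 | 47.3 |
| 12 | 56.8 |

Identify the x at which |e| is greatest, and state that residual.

x=3: ŷ = -1.2 + 4.5·3 = 12.3; e = 14.3 − 12.3 = 2
x=4: ŷ = -1.2 + 4.5·4 = 16.8; e = 11.8 − 16.8 = -5
x=5: ŷ = -1.2 + 4.5·5 = 21.3; e = 23.3 − 21.3 = 2
x=6: ŷ = -1.2 + 4.5·6 = 25.8; e = 27.8 − 25.8 = 2
x=7: ŷ = -1.2 + 4.5·7 = 30.3; e = 32.3 − 30.3 = 2
x=8: ŷ = -1.2 + 4.5·8 = 34.8; e = 35.8 − 34.8 = 1
x=9: ŷ = -1.2 + 4.5·9 = 39.3; e = 36.3 − 39.3 = -3
x=10: ŷ = -1.2 + 4.5·10 = 43.8; e = 39.8 − 43.8 = -4
x=11: ŷ = -1.2 + 4.5·11 = 48.3; e = 47.3 − 48.3 = -1
x=12: ŷ = -1.2 + 4.5·12 = 52.8; e = 56.8 − 52.8 = 4
Largest |e| is 5 at x = 4, residual -5.

x = 4, e = -5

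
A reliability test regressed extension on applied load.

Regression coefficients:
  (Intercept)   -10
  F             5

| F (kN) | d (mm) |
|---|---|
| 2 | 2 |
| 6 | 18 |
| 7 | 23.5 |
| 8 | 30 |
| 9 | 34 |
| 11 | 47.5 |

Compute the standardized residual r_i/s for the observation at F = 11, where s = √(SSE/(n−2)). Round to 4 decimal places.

1.1952

F=2: ŷ = -10 + 5·2 = 0; r = 2 − 0 = 2
F=6: ŷ = -10 + 5·6 = 20; r = 18 − 20 = -2
F=7: ŷ = -10 + 5·7 = 25; r = 23.5 − 25 = -1.5
F=8: ŷ = -10 + 5·8 = 30; r = 30 − 30 = 0
F=9: ŷ = -10 + 5·9 = 35; r = 34 − 35 = -1
F=11: ŷ = -10 + 5·11 = 45; r = 47.5 − 45 = 2.5
SSE = 4 + 4 + 2.25 + 0 + 1 + 6.25 = 17.5
s = √(17.5/4) = 2.09165
r/s = 2.5 / 2.09165 = 1.1952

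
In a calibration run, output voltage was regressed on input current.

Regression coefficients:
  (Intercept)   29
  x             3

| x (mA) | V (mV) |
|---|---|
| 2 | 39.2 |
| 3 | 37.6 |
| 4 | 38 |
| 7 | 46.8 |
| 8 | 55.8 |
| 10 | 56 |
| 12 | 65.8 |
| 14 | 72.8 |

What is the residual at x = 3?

r = -0.4

V̂ = 29 + 3·3 = 38
r = 37.6 − 38 = -0.4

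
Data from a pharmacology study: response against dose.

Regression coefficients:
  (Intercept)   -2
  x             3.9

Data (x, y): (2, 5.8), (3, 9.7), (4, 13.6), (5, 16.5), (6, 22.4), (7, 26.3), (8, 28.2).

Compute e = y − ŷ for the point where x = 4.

e = 0

ŷ = -2 + 3.9·4 = 13.6
e = 13.6 − 13.6 = 0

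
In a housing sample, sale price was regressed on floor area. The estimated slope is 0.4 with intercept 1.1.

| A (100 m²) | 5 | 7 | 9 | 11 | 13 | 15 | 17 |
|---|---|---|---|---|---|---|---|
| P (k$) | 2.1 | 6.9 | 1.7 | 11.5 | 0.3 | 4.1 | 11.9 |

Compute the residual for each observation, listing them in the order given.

A=5: P̂ = 1.1 + 0.4·5 = 3.1; r = 2.1 − 3.1 = -1
A=7: P̂ = 1.1 + 0.4·7 = 3.9; r = 6.9 − 3.9 = 3
A=9: P̂ = 1.1 + 0.4·9 = 4.7; r = 1.7 − 4.7 = -3
A=11: P̂ = 1.1 + 0.4·11 = 5.5; r = 11.5 − 5.5 = 6
A=13: P̂ = 1.1 + 0.4·13 = 6.3; r = 0.3 − 6.3 = -6
A=15: P̂ = 1.1 + 0.4·15 = 7.1; r = 4.1 − 7.1 = -3
A=17: P̂ = 1.1 + 0.4·17 = 7.9; r = 11.9 − 7.9 = 4

-1, 3, -3, 6, -6, -3, 4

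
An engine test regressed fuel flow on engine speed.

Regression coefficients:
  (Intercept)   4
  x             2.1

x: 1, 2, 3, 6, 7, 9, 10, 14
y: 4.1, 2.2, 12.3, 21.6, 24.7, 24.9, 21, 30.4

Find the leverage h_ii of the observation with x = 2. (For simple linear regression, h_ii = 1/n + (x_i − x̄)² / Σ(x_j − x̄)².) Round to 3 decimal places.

h = 0.272

x̄ = (1 + 2 + 3 + 6 + 7 + 9 + 10 + 14)/8 = 6.5
Σ(x − x̄)² = 30.25 + 20.25 + 12.25 + 0.25 + 0.25 + 6.25 + 12.25 + 56.25 = 138
h = 1/8 + (-4.5)²/138 = 0.125 + 0.146739 = 0.272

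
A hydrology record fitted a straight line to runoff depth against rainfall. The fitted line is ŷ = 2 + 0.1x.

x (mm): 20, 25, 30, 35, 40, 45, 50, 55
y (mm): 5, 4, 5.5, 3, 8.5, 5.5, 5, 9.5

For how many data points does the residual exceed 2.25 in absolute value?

x=20: ŷ = 2 + 0.1·20 = 4; e = 5 − 4 = 1
x=25: ŷ = 2 + 0.1·25 = 4.5; e = 4 − 4.5 = -0.5
x=30: ŷ = 2 + 0.1·30 = 5; e = 5.5 − 5 = 0.5
x=35: ŷ = 2 + 0.1·35 = 5.5; e = 3 − 5.5 = -2.5
x=40: ŷ = 2 + 0.1·40 = 6; e = 8.5 − 6 = 2.5
x=45: ŷ = 2 + 0.1·45 = 6.5; e = 5.5 − 6.5 = -1
x=50: ŷ = 2 + 0.1·50 = 7; e = 5 − 7 = -2
x=55: ŷ = 2 + 0.1·55 = 7.5; e = 9.5 − 7.5 = 2
|e| > 2.25: x=35 (|e|=2.5), x=40 (|e|=2.5) → 2

2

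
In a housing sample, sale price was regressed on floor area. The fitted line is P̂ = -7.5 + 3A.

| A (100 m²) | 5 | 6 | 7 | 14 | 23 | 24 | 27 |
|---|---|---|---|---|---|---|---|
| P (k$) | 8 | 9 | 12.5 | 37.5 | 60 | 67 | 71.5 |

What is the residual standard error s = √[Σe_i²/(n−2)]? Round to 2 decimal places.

A=5: P̂ = -7.5 + 3·5 = 7.5; e = 8 − 7.5 = 0.5
A=6: P̂ = -7.5 + 3·6 = 10.5; e = 9 − 10.5 = -1.5
A=7: P̂ = -7.5 + 3·7 = 13.5; e = 12.5 − 13.5 = -1
A=14: P̂ = -7.5 + 3·14 = 34.5; e = 37.5 − 34.5 = 3
A=23: P̂ = -7.5 + 3·23 = 61.5; e = 60 − 61.5 = -1.5
A=24: P̂ = -7.5 + 3·24 = 64.5; e = 67 − 64.5 = 2.5
A=27: P̂ = -7.5 + 3·27 = 73.5; e = 71.5 − 73.5 = -2
SSE = 0.25 + 2.25 + 1 + 9 + 2.25 + 6.25 + 4 = 25
s = √(25/5) = √5 ≈ 2.24

s = 2.24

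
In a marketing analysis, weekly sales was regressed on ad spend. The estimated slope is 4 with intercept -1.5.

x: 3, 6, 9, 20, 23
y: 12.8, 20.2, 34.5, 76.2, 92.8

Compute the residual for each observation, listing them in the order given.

x=3: ŷ = -1.5 + 4·3 = 10.5; r = 12.8 − 10.5 = 2.3
x=6: ŷ = -1.5 + 4·6 = 22.5; r = 20.2 − 22.5 = -2.3
x=9: ŷ = -1.5 + 4·9 = 34.5; r = 34.5 − 34.5 = 0
x=20: ŷ = -1.5 + 4·20 = 78.5; r = 76.2 − 78.5 = -2.3
x=23: ŷ = -1.5 + 4·23 = 90.5; r = 92.8 − 90.5 = 2.3

2.3, -2.3, 0, -2.3, 2.3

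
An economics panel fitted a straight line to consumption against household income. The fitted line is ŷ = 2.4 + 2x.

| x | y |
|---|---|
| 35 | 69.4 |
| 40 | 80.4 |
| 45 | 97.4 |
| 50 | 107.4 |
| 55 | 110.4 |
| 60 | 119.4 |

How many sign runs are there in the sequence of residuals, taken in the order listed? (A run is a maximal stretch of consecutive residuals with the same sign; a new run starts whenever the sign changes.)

3 runs

x=35: ŷ = 2.4 + 2·35 = 72.4; r = 69.4 − 72.4 = -3
x=40: ŷ = 2.4 + 2·40 = 82.4; r = 80.4 − 82.4 = -2
x=45: ŷ = 2.4 + 2·45 = 92.4; r = 97.4 − 92.4 = 5
x=50: ŷ = 2.4 + 2·50 = 102.4; r = 107.4 − 102.4 = 5
x=55: ŷ = 2.4 + 2·55 = 112.4; r = 110.4 − 112.4 = -2
x=60: ŷ = 2.4 + 2·60 = 122.4; r = 119.4 − 122.4 = -3
Signs: − − + + − −
Runs: −×2, +×2, −×2 → 3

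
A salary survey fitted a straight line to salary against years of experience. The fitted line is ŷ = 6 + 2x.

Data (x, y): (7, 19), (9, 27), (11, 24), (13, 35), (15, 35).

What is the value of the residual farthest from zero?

r = -4

x=7: ŷ = 6 + 2·7 = 20; r = 19 − 20 = -1
x=9: ŷ = 6 + 2·9 = 24; r = 27 − 24 = 3
x=11: ŷ = 6 + 2·11 = 28; r = 24 − 28 = -4
x=13: ŷ = 6 + 2·13 = 32; r = 35 − 32 = 3
x=15: ŷ = 6 + 2·15 = 36; r = 35 − 36 = -1
Largest |r| is 4 at x = 11, residual -4.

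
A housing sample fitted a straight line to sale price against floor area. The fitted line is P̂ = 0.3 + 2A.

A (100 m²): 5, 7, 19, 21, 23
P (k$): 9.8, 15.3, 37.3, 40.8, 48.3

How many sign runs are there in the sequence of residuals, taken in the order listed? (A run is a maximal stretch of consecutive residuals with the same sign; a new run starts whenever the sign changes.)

4 runs

A=5: P̂ = 0.3 + 2·5 = 10.3; r = 9.8 − 10.3 = -0.5
A=7: P̂ = 0.3 + 2·7 = 14.3; r = 15.3 − 14.3 = 1
A=19: P̂ = 0.3 + 2·19 = 38.3; r = 37.3 − 38.3 = -1
A=21: P̂ = 0.3 + 2·21 = 42.3; r = 40.8 − 42.3 = -1.5
A=23: P̂ = 0.3 + 2·23 = 46.3; r = 48.3 − 46.3 = 2
Signs: − + − − +
Runs: −×1, +×1, −×2, +×1 → 4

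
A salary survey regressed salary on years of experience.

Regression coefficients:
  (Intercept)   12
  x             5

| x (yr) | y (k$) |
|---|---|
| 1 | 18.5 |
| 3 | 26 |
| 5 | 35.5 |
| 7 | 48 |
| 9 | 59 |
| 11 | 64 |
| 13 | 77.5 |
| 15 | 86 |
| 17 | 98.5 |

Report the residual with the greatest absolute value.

e = -3

x=1: ŷ = 12 + 5·1 = 17; e = 18.5 − 17 = 1.5
x=3: ŷ = 12 + 5·3 = 27; e = 26 − 27 = -1
x=5: ŷ = 12 + 5·5 = 37; e = 35.5 − 37 = -1.5
x=7: ŷ = 12 + 5·7 = 47; e = 48 − 47 = 1
x=9: ŷ = 12 + 5·9 = 57; e = 59 − 57 = 2
x=11: ŷ = 12 + 5·11 = 67; e = 64 − 67 = -3
x=13: ŷ = 12 + 5·13 = 77; e = 77.5 − 77 = 0.5
x=15: ŷ = 12 + 5·15 = 87; e = 86 − 87 = -1
x=17: ŷ = 12 + 5·17 = 97; e = 98.5 − 97 = 1.5
Largest |e| is 3 at x = 11, residual -3.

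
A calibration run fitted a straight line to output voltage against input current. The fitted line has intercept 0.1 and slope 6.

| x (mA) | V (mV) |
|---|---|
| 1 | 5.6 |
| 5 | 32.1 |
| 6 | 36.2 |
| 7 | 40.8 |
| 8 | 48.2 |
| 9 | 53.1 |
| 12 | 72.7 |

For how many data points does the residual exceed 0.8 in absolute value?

x=1: ŷ = 0.1 + 6·1 = 6.1; e = 5.6 − 6.1 = -0.5
x=5: ŷ = 0.1 + 6·5 = 30.1; e = 32.1 − 30.1 = 2
x=6: ŷ = 0.1 + 6·6 = 36.1; e = 36.2 − 36.1 = 0.1
x=7: ŷ = 0.1 + 6·7 = 42.1; e = 40.8 − 42.1 = -1.3
x=8: ŷ = 0.1 + 6·8 = 48.1; e = 48.2 − 48.1 = 0.1
x=9: ŷ = 0.1 + 6·9 = 54.1; e = 53.1 − 54.1 = -1
x=12: ŷ = 0.1 + 6·12 = 72.1; e = 72.7 − 72.1 = 0.6
|e| > 0.8: x=5 (|e|=2), x=7 (|e|=1.3), x=9 (|e|=1) → 3

3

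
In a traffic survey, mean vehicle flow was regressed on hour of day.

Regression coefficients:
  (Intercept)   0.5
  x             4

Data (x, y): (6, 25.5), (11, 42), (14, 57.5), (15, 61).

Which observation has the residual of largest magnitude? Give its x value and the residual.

x=6: ŷ = 0.5 + 4·6 = 24.5; e = 25.5 − 24.5 = 1
x=11: ŷ = 0.5 + 4·11 = 44.5; e = 42 − 44.5 = -2.5
x=14: ŷ = 0.5 + 4·14 = 56.5; e = 57.5 − 56.5 = 1
x=15: ŷ = 0.5 + 4·15 = 60.5; e = 61 − 60.5 = 0.5
Largest |e| is 2.5 at x = 11, residual -2.5.

x = 11, e = -2.5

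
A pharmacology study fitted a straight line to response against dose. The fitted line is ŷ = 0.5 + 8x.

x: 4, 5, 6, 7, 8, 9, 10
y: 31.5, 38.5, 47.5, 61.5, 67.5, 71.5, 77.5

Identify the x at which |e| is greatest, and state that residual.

x = 7, e = 5

x=4: ŷ = 0.5 + 8·4 = 32.5; e = 31.5 − 32.5 = -1
x=5: ŷ = 0.5 + 8·5 = 40.5; e = 38.5 − 40.5 = -2
x=6: ŷ = 0.5 + 8·6 = 48.5; e = 47.5 − 48.5 = -1
x=7: ŷ = 0.5 + 8·7 = 56.5; e = 61.5 − 56.5 = 5
x=8: ŷ = 0.5 + 8·8 = 64.5; e = 67.5 − 64.5 = 3
x=9: ŷ = 0.5 + 8·9 = 72.5; e = 71.5 − 72.5 = -1
x=10: ŷ = 0.5 + 8·10 = 80.5; e = 77.5 − 80.5 = -3
Largest |e| is 5 at x = 7, residual 5.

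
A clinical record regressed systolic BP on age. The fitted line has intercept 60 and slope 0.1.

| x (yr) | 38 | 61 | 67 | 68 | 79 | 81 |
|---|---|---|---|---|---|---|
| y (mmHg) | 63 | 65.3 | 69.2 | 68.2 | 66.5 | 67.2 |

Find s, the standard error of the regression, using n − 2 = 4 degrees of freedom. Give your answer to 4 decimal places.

s = 1.7507

x=38: ŷ = 60 + 0.1·38 = 63.8; r = 63 − 63.8 = -0.8
x=61: ŷ = 60 + 0.1·61 = 66.1; r = 65.3 − 66.1 = -0.8
x=67: ŷ = 60 + 0.1·67 = 66.7; r = 69.2 − 66.7 = 2.5
x=68: ŷ = 60 + 0.1·68 = 66.8; r = 68.2 − 66.8 = 1.4
x=79: ŷ = 60 + 0.1·79 = 67.9; r = 66.5 − 67.9 = -1.4
x=81: ŷ = 60 + 0.1·81 = 68.1; r = 67.2 − 68.1 = -0.9
SSE = 0.64 + 0.64 + 6.25 + 1.96 + 1.96 + 0.81 = 12.26
s = √(12.26/4) = √3.065 ≈ 1.7507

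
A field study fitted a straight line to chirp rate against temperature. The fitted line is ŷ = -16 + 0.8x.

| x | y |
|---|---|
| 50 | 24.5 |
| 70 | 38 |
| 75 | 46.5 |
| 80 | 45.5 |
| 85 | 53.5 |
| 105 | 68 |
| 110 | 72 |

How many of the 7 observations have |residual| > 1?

x=50: ŷ = -16 + 0.8·50 = 24; r = 24.5 − 24 = 0.5
x=70: ŷ = -16 + 0.8·70 = 40; r = 38 − 40 = -2
x=75: ŷ = -16 + 0.8·75 = 44; r = 46.5 − 44 = 2.5
x=80: ŷ = -16 + 0.8·80 = 48; r = 45.5 − 48 = -2.5
x=85: ŷ = -16 + 0.8·85 = 52; r = 53.5 − 52 = 1.5
x=105: ŷ = -16 + 0.8·105 = 68; r = 68 − 68 = 0
x=110: ŷ = -16 + 0.8·110 = 72; r = 72 − 72 = 0
|r| > 1: x=70 (|r|=2), x=75 (|r|=2.5), x=80 (|r|=2.5), x=85 (|r|=1.5) → 4

4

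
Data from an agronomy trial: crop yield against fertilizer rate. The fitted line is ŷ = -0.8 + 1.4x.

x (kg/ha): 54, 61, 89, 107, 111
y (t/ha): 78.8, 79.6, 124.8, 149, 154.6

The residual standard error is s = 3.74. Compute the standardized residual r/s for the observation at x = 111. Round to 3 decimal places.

0.000

ŷ = -0.8 + 1.4·111 = 154.6
r = 154.6 − 154.6 = 0
r/s = 0 / 3.74 = 0.000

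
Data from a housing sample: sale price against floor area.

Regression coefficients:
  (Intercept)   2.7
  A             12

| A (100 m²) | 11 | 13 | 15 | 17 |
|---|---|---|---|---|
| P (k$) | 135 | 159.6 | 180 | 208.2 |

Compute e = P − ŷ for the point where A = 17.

e = 1.5

ŷ = 2.7 + 12·17 = 206.7
e = 208.2 − 206.7 = 1.5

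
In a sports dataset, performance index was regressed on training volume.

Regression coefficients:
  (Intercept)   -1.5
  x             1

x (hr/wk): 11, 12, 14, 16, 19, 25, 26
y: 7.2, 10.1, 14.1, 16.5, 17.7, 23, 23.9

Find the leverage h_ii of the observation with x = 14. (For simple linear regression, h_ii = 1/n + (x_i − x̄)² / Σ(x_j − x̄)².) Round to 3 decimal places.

h = 0.201

x̄ = (11 + 12 + 14 + 16 + 19 + 25 + 26)/7 = 17.5714
Σ(x − x̄)² = 43.1837 + 31.0408 + 12.7551 + 2.46939 + 2.04082 + 55.1837 + 71.0408 = 217.714
h = 1/7 + (-3.57143)²/217.714 = 0.142857 + 0.0585864 = 0.201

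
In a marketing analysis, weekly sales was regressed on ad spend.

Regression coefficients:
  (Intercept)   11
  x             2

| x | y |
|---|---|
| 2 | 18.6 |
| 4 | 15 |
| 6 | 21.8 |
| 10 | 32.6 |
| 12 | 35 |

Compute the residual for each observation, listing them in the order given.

x=2: ŷ = 11 + 2·2 = 15; r = 18.6 − 15 = 3.6
x=4: ŷ = 11 + 2·4 = 19; r = 15 − 19 = -4
x=6: ŷ = 11 + 2·6 = 23; r = 21.8 − 23 = -1.2
x=10: ŷ = 11 + 2·10 = 31; r = 32.6 − 31 = 1.6
x=12: ŷ = 11 + 2·12 = 35; r = 35 − 35 = 0

3.6, -4, -1.2, 1.6, 0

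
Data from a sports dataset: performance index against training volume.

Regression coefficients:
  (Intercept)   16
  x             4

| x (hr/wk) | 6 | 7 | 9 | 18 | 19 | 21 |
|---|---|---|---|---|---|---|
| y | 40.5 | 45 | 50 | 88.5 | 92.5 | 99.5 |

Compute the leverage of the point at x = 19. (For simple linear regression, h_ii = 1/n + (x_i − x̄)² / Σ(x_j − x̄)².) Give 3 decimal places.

h = 0.309

x̄ = (6 + 7 + 9 + 18 + 19 + 21)/6 = 13.3333
Σ(x − x̄)² = 53.7778 + 40.1111 + 18.7778 + 21.7778 + 32.1111 + 58.7778 = 225.333
h = 1/6 + (5.66667)²/225.333 = 0.166667 + 0.142505 = 0.309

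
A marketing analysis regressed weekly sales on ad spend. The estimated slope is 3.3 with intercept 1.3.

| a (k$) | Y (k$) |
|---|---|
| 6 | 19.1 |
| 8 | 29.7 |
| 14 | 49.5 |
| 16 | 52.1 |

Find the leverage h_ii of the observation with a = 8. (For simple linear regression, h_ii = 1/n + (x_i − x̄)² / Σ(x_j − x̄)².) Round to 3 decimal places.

ā = (6 + 8 + 14 + 16)/4 = 11
Σ(a − ā)² = 25 + 9 + 9 + 25 = 68
h = 1/4 + (-3)²/68 = 0.25 + 0.132353 = 0.382

h = 0.382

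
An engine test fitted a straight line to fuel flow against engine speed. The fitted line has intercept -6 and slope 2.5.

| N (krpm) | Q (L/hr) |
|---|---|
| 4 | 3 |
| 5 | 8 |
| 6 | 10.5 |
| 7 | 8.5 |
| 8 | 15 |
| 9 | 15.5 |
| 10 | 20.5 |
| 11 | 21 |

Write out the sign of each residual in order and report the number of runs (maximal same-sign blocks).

N=4: Q̂ = -6 + 2.5·4 = 4; r = 3 − 4 = -1
N=5: Q̂ = -6 + 2.5·5 = 6.5; r = 8 − 6.5 = 1.5
N=6: Q̂ = -6 + 2.5·6 = 9; r = 10.5 − 9 = 1.5
N=7: Q̂ = -6 + 2.5·7 = 11.5; r = 8.5 − 11.5 = -3
N=8: Q̂ = -6 + 2.5·8 = 14; r = 15 − 14 = 1
N=9: Q̂ = -6 + 2.5·9 = 16.5; r = 15.5 − 16.5 = -1
N=10: Q̂ = -6 + 2.5·10 = 19; r = 20.5 − 19 = 1.5
N=11: Q̂ = -6 + 2.5·11 = 21.5; r = 21 − 21.5 = -0.5
Signs: − + + − + − + −
Runs: −×1, +×2, −×1, +×1, −×1, +×1, −×1 → 7

7 runs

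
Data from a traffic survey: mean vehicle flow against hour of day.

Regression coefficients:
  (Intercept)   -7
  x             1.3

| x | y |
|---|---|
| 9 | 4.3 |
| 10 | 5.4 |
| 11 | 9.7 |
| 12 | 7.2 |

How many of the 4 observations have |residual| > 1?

x=9: ŷ = -7 + 1.3·9 = 4.7; e = 4.3 − 4.7 = -0.4
x=10: ŷ = -7 + 1.3·10 = 6; e = 5.4 − 6 = -0.6
x=11: ŷ = -7 + 1.3·11 = 7.3; e = 9.7 − 7.3 = 2.4
x=12: ŷ = -7 + 1.3·12 = 8.6; e = 7.2 − 8.6 = -1.4
|e| > 1: x=11 (|e|=2.4), x=12 (|e|=1.4) → 2

2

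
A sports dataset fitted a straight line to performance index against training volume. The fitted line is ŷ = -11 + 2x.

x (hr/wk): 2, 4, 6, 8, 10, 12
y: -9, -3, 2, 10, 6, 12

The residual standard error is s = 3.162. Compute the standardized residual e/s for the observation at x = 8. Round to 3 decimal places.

1.581

ŷ = -11 + 2·8 = 5
e = 10 − 5 = 5
e/s = 5 / 3.162 = 1.581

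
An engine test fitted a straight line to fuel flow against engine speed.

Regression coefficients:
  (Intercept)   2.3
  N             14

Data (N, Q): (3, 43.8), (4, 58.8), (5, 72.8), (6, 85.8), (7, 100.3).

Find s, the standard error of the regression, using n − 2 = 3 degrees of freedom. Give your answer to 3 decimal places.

s = 0.577

N=3: ŷ = 2.3 + 14·3 = 44.3; r = 43.8 − 44.3 = -0.5
N=4: ŷ = 2.3 + 14·4 = 58.3; r = 58.8 − 58.3 = 0.5
N=5: ŷ = 2.3 + 14·5 = 72.3; r = 72.8 − 72.3 = 0.5
N=6: ŷ = 2.3 + 14·6 = 86.3; r = 85.8 − 86.3 = -0.5
N=7: ŷ = 2.3 + 14·7 = 100.3; r = 100.3 − 100.3 = 0
SSE = 0.25 + 0.25 + 0.25 + 0.25 + 0 = 1
s = √(1/3) = √0.333333 ≈ 0.577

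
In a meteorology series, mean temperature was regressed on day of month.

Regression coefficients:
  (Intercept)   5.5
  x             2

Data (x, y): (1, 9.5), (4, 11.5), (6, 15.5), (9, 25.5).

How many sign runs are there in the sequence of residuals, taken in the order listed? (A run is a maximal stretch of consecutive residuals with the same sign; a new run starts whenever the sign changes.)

3 runs

x=1: ŷ = 5.5 + 2·1 = 7.5; e = 9.5 − 7.5 = 2
x=4: ŷ = 5.5 + 2·4 = 13.5; e = 11.5 − 13.5 = -2
x=6: ŷ = 5.5 + 2·6 = 17.5; e = 15.5 − 17.5 = -2
x=9: ŷ = 5.5 + 2·9 = 23.5; e = 25.5 − 23.5 = 2
Signs: + − − +
Runs: +×1, −×2, +×1 → 3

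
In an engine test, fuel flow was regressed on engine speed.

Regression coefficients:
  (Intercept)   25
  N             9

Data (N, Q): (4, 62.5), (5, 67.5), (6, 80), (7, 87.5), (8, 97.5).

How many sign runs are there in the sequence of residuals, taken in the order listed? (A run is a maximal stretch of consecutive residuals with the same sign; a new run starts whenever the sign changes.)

5 runs

N=4: ŷ = 25 + 9·4 = 61; r = 62.5 − 61 = 1.5
N=5: ŷ = 25 + 9·5 = 70; r = 67.5 − 70 = -2.5
N=6: ŷ = 25 + 9·6 = 79; r = 80 − 79 = 1
N=7: ŷ = 25 + 9·7 = 88; r = 87.5 − 88 = -0.5
N=8: ŷ = 25 + 9·8 = 97; r = 97.5 − 97 = 0.5
Signs: + − + − +
Runs: +×1, −×1, +×1, −×1, +×1 → 5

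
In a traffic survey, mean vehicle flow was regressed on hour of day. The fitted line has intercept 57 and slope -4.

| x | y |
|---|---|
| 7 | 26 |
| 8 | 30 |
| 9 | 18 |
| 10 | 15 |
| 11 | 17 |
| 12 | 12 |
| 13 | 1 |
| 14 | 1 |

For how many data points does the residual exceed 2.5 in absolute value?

x=7: ŷ = 57 − 4·7 = 29; r = 26 − 29 = -3
x=8: ŷ = 57 − 4·8 = 25; r = 30 − 25 = 5
x=9: ŷ = 57 − 4·9 = 21; r = 18 − 21 = -3
x=10: ŷ = 57 − 4·10 = 17; r = 15 − 17 = -2
x=11: ŷ = 57 − 4·11 = 13; r = 17 − 13 = 4
x=12: ŷ = 57 − 4·12 = 9; r = 12 − 9 = 3
x=13: ŷ = 57 − 4·13 = 5; r = 1 − 5 = -4
x=14: ŷ = 57 − 4·14 = 1; r = 1 − 1 = 0
|r| > 2.5: x=7 (|r|=3), x=8 (|r|=5), x=9 (|r|=3), x=11 (|r|=4), x=12 (|r|=3), x=13 (|r|=4) → 6

6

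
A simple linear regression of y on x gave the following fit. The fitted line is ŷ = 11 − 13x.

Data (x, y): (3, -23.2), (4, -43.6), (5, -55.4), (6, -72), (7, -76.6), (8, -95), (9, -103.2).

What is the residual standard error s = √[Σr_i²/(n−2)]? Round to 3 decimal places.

s = 4.004

x=3: ŷ = 11 − 13·3 = -28; r = -23.2 − (-28) = 4.8
x=4: ŷ = 11 − 13·4 = -41; r = -43.6 − (-41) = -2.6
x=5: ŷ = 11 − 13·5 = -54; r = -55.4 − (-54) = -1.4
x=6: ŷ = 11 − 13·6 = -67; r = -72 − (-67) = -5
x=7: ŷ = 11 − 13·7 = -80; r = -76.6 − (-80) = 3.4
x=8: ŷ = 11 − 13·8 = -93; r = -95 − (-93) = -2
x=9: ŷ = 11 − 13·9 = -106; r = -103.2 − (-106) = 2.8
SSE = 23.04 + 6.76 + 1.96 + 25 + 11.56 + 4 + 7.84 = 80.16
s = √(80.16/5) = √16.032 ≈ 4.004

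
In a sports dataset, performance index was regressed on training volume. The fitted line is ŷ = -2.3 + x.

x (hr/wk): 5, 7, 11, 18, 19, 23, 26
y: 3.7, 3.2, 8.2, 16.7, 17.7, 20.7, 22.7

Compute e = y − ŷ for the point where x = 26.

ŷ = -2.3 + 26 = 23.7
e = 22.7 − 23.7 = -1

e = -1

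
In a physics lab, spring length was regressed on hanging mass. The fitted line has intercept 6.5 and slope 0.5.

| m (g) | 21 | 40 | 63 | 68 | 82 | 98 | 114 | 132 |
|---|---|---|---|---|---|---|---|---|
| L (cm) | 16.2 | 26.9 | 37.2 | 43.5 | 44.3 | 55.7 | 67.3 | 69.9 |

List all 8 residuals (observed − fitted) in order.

-0.8, 0.4, -0.8, 3, -3.2, 0.2, 3.8, -2.6

m=21: L̂ = 6.5 + 0.5·21 = 17; r = 16.2 − 17 = -0.8
m=40: L̂ = 6.5 + 0.5·40 = 26.5; r = 26.9 − 26.5 = 0.4
m=63: L̂ = 6.5 + 0.5·63 = 38; r = 37.2 − 38 = -0.8
m=68: L̂ = 6.5 + 0.5·68 = 40.5; r = 43.5 − 40.5 = 3
m=82: L̂ = 6.5 + 0.5·82 = 47.5; r = 44.3 − 47.5 = -3.2
m=98: L̂ = 6.5 + 0.5·98 = 55.5; r = 55.7 − 55.5 = 0.2
m=114: L̂ = 6.5 + 0.5·114 = 63.5; r = 67.3 − 63.5 = 3.8
m=132: L̂ = 6.5 + 0.5·132 = 72.5; r = 69.9 − 72.5 = -2.6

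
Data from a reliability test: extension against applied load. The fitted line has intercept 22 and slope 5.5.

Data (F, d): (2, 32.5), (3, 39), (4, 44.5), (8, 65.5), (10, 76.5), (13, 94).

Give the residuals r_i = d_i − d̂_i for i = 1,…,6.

-0.5, 0.5, 0.5, -0.5, -0.5, 0.5

F=2: d̂ = 22 + 5.5·2 = 33; r = 32.5 − 33 = -0.5
F=3: d̂ = 22 + 5.5·3 = 38.5; r = 39 − 38.5 = 0.5
F=4: d̂ = 22 + 5.5·4 = 44; r = 44.5 − 44 = 0.5
F=8: d̂ = 22 + 5.5·8 = 66; r = 65.5 − 66 = -0.5
F=10: d̂ = 22 + 5.5·10 = 77; r = 76.5 − 77 = -0.5
F=13: d̂ = 22 + 5.5·13 = 93.5; r = 94 − 93.5 = 0.5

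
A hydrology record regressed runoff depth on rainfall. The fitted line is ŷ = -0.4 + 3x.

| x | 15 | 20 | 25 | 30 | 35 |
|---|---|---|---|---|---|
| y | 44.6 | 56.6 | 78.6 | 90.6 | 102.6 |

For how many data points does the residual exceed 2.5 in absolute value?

x=15: ŷ = -0.4 + 3·15 = 44.6; e = 44.6 − 44.6 = 0
x=20: ŷ = -0.4 + 3·20 = 59.6; e = 56.6 − 59.6 = -3
x=25: ŷ = -0.4 + 3·25 = 74.6; e = 78.6 − 74.6 = 4
x=30: ŷ = -0.4 + 3·30 = 89.6; e = 90.6 − 89.6 = 1
x=35: ŷ = -0.4 + 3·35 = 104.6; e = 102.6 − 104.6 = -2
|e| > 2.5: x=20 (|e|=3), x=25 (|e|=4) → 2

2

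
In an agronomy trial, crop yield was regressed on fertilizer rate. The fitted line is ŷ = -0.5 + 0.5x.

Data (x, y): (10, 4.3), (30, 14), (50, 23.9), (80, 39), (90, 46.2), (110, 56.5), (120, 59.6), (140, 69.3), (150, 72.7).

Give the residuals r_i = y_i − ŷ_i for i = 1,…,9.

x=10: ŷ = -0.5 + 0.5·10 = 4.5; r = 4.3 − 4.5 = -0.2
x=30: ŷ = -0.5 + 0.5·30 = 14.5; r = 14 − 14.5 = -0.5
x=50: ŷ = -0.5 + 0.5·50 = 24.5; r = 23.9 − 24.5 = -0.6
x=80: ŷ = -0.5 + 0.5·80 = 39.5; r = 39 − 39.5 = -0.5
x=90: ŷ = -0.5 + 0.5·90 = 44.5; r = 46.2 − 44.5 = 1.7
x=110: ŷ = -0.5 + 0.5·110 = 54.5; r = 56.5 − 54.5 = 2
x=120: ŷ = -0.5 + 0.5·120 = 59.5; r = 59.6 − 59.5 = 0.1
x=140: ŷ = -0.5 + 0.5·140 = 69.5; r = 69.3 − 69.5 = -0.2
x=150: ŷ = -0.5 + 0.5·150 = 74.5; r = 72.7 − 74.5 = -1.8

-0.2, -0.5, -0.6, -0.5, 1.7, 2, 0.1, -0.2, -1.8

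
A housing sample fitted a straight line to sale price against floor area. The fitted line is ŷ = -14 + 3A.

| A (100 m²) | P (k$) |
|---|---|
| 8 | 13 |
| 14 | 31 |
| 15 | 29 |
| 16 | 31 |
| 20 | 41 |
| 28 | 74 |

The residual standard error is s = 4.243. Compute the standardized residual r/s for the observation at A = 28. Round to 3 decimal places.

ŷ = -14 + 3·28 = 70
r = 74 − 70 = 4
r/s = 4 / 4.243 = 0.943

0.943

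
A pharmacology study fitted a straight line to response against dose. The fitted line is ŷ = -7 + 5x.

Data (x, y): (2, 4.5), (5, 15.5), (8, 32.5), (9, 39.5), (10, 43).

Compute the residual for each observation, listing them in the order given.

x=2: ŷ = -7 + 5·2 = 3; e = 4.5 − 3 = 1.5
x=5: ŷ = -7 + 5·5 = 18; e = 15.5 − 18 = -2.5
x=8: ŷ = -7 + 5·8 = 33; e = 32.5 − 33 = -0.5
x=9: ŷ = -7 + 5·9 = 38; e = 39.5 − 38 = 1.5
x=10: ŷ = -7 + 5·10 = 43; e = 43 − 43 = 0

1.5, -2.5, -0.5, 1.5, 0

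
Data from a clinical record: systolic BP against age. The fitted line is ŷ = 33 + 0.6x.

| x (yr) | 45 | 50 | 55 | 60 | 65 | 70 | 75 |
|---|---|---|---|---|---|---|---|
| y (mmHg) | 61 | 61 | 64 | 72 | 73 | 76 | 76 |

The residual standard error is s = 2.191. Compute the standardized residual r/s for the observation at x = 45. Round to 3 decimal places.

ŷ = 33 + 0.6·45 = 60
r = 61 − 60 = 1
r/s = 1 / 2.191 = 0.456

0.456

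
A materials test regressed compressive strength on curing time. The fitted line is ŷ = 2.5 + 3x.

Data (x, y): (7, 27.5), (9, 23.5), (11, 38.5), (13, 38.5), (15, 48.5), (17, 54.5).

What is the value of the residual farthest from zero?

x=7: ŷ = 2.5 + 3·7 = 23.5; e = 27.5 − 23.5 = 4
x=9: ŷ = 2.5 + 3·9 = 29.5; e = 23.5 − 29.5 = -6
x=11: ŷ = 2.5 + 3·11 = 35.5; e = 38.5 − 35.5 = 3
x=13: ŷ = 2.5 + 3·13 = 41.5; e = 38.5 − 41.5 = -3
x=15: ŷ = 2.5 + 3·15 = 47.5; e = 48.5 − 47.5 = 1
x=17: ŷ = 2.5 + 3·17 = 53.5; e = 54.5 − 53.5 = 1
Largest |e| is 6 at x = 9, residual -6.

e = -6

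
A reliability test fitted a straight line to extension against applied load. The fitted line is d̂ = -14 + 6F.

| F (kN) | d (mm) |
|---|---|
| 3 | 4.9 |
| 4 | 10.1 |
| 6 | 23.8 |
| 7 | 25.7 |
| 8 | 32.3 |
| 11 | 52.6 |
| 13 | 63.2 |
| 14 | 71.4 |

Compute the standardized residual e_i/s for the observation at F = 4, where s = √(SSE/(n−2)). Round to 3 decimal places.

0.063

F=3: d̂ = -14 + 6·3 = 4; e = 4.9 − 4 = 0.9
F=4: d̂ = -14 + 6·4 = 10; e = 10.1 − 10 = 0.1
F=6: d̂ = -14 + 6·6 = 22; e = 23.8 − 22 = 1.8
F=7: d̂ = -14 + 6·7 = 28; e = 25.7 − 28 = -2.3
F=8: d̂ = -14 + 6·8 = 34; e = 32.3 − 34 = -1.7
F=11: d̂ = -14 + 6·11 = 52; e = 52.6 − 52 = 0.6
F=13: d̂ = -14 + 6·13 = 64; e = 63.2 − 64 = -0.8
F=14: d̂ = -14 + 6·14 = 70; e = 71.4 − 70 = 1.4
SSE = 0.81 + 0.01 + 3.24 + 5.29 + 2.89 + 0.36 + 0.64 + 1.96 = 15.2
s = √(15.2/6) = 1.59164
e/s = 0.1 / 1.59164 = 0.063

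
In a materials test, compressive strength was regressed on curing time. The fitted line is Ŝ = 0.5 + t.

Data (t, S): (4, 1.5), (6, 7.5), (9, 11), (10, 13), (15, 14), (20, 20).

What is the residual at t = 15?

Ŝ = 0.5 + 15 = 15.5
r = 14 − 15.5 = -1.5

r = -1.5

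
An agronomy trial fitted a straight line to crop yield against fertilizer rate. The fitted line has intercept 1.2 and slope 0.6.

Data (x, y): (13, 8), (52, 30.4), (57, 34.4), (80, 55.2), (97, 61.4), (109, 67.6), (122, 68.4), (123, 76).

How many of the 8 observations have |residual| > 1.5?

x=13: ŷ = 1.2 + 0.6·13 = 9; e = 8 − 9 = -1
x=52: ŷ = 1.2 + 0.6·52 = 32.4; e = 30.4 − 32.4 = -2
x=57: ŷ = 1.2 + 0.6·57 = 35.4; e = 34.4 − 35.4 = -1
x=80: ŷ = 1.2 + 0.6·80 = 49.2; e = 55.2 − 49.2 = 6
x=97: ŷ = 1.2 + 0.6·97 = 59.4; e = 61.4 − 59.4 = 2
x=109: ŷ = 1.2 + 0.6·109 = 66.6; e = 67.6 − 66.6 = 1
x=122: ŷ = 1.2 + 0.6·122 = 74.4; e = 68.4 − 74.4 = -6
x=123: ŷ = 1.2 + 0.6·123 = 75; e = 76 − 75 = 1
|e| > 1.5: x=52 (|e|=2), x=80 (|e|=6), x=97 (|e|=2), x=122 (|e|=6) → 4

4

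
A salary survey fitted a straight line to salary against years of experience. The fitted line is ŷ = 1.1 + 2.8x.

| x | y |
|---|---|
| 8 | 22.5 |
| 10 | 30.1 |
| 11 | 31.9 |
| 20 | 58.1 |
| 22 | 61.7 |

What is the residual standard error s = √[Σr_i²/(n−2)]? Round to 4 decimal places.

s = 1.1547

x=8: ŷ = 1.1 + 2.8·8 = 23.5; r = 22.5 − 23.5 = -1
x=10: ŷ = 1.1 + 2.8·10 = 29.1; r = 30.1 − 29.1 = 1
x=11: ŷ = 1.1 + 2.8·11 = 31.9; r = 31.9 − 31.9 = 0
x=20: ŷ = 1.1 + 2.8·20 = 57.1; r = 58.1 − 57.1 = 1
x=22: ŷ = 1.1 + 2.8·22 = 62.7; r = 61.7 − 62.7 = -1
SSE = 1 + 1 + 0 + 1 + 1 = 4
s = √(4/3) = √1.33333 ≈ 1.1547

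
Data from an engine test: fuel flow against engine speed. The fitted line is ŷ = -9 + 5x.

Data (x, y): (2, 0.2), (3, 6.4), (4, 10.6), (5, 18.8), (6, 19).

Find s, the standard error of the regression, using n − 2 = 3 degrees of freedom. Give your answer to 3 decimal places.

x=2: ŷ = -9 + 5·2 = 1; r = 0.2 − 1 = -0.8
x=3: ŷ = -9 + 5·3 = 6; r = 6.4 − 6 = 0.4
x=4: ŷ = -9 + 5·4 = 11; r = 10.6 − 11 = -0.4
x=5: ŷ = -9 + 5·5 = 16; r = 18.8 − 16 = 2.8
x=6: ŷ = -9 + 5·6 = 21; r = 19 − 21 = -2
SSE = 0.64 + 0.16 + 0.16 + 7.84 + 4 = 12.8
s = √(12.8/3) = √4.26667 ≈ 2.066

s = 2.066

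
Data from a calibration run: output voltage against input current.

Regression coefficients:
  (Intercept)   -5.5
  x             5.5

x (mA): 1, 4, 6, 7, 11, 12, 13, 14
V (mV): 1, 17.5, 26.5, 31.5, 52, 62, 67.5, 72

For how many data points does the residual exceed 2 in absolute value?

x=1: V̂ = -5.5 + 5.5·1 = 0; r = 1 − 0 = 1
x=4: V̂ = -5.5 + 5.5·4 = 16.5; r = 17.5 − 16.5 = 1
x=6: V̂ = -5.5 + 5.5·6 = 27.5; r = 26.5 − 27.5 = -1
x=7: V̂ = -5.5 + 5.5·7 = 33; r = 31.5 − 33 = -1.5
x=11: V̂ = -5.5 + 5.5·11 = 55; r = 52 − 55 = -3
x=12: V̂ = -5.5 + 5.5·12 = 60.5; r = 62 − 60.5 = 1.5
x=13: V̂ = -5.5 + 5.5·13 = 66; r = 67.5 − 66 = 1.5
x=14: V̂ = -5.5 + 5.5·14 = 71.5; r = 72 − 71.5 = 0.5
|r| > 2: x=11 (|r|=3) → 1

1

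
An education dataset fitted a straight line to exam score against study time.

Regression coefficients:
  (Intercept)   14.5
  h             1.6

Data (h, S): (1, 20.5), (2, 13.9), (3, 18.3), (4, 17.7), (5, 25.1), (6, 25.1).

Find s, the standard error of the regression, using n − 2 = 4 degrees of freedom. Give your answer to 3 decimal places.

h=1: ŷ = 14.5 + 1.6·1 = 16.1; e = 20.5 − 16.1 = 4.4
h=2: ŷ = 14.5 + 1.6·2 = 17.7; e = 13.9 − 17.7 = -3.8
h=3: ŷ = 14.5 + 1.6·3 = 19.3; e = 18.3 − 19.3 = -1
h=4: ŷ = 14.5 + 1.6·4 = 20.9; e = 17.7 − 20.9 = -3.2
h=5: ŷ = 14.5 + 1.6·5 = 22.5; e = 25.1 − 22.5 = 2.6
h=6: ŷ = 14.5 + 1.6·6 = 24.1; e = 25.1 − 24.1 = 1
SSE = 19.36 + 14.44 + 1 + 10.24 + 6.76 + 1 = 52.8
s = √(52.8/4) = √13.2 ≈ 3.633

s = 3.633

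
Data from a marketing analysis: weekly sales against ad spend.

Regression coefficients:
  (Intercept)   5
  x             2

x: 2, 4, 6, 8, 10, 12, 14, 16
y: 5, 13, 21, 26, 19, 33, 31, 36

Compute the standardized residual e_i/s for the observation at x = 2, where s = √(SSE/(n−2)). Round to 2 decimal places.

x=2: ŷ = 5 + 2·2 = 9; e = 5 − 9 = -4
x=4: ŷ = 5 + 2·4 = 13; e = 13 − 13 = 0
x=6: ŷ = 5 + 2·6 = 17; e = 21 − 17 = 4
x=8: ŷ = 5 + 2·8 = 21; e = 26 − 21 = 5
x=10: ŷ = 5 + 2·10 = 25; e = 19 − 25 = -6
x=12: ŷ = 5 + 2·12 = 29; e = 33 − 29 = 4
x=14: ŷ = 5 + 2·14 = 33; e = 31 − 33 = -2
x=16: ŷ = 5 + 2·16 = 37; e = 36 − 37 = -1
SSE = 16 + 0 + 16 + 25 + 36 + 16 + 4 + 1 = 114
s = √(114/6) = 4.3589
e/s = -4 / 4.3589 = -0.92

-0.92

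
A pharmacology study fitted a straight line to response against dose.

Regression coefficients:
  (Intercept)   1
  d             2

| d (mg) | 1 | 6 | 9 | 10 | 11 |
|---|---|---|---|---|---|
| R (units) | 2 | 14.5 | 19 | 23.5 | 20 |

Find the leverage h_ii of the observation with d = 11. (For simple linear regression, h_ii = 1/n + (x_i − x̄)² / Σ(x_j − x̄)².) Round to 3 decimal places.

d̄ = (1 + 6 + 9 + 10 + 11)/5 = 7.4
Σ(d − d̄)² = 40.96 + 1.96 + 2.56 + 6.76 + 12.96 = 65.2
h = 1/5 + (3.6)²/65.2 = 0.2 + 0.198773 = 0.399

h = 0.399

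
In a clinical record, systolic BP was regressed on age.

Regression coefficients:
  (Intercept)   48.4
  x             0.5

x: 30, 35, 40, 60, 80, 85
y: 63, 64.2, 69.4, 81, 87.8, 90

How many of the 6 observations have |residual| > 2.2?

x=30: ŷ = 48.4 + 0.5·30 = 63.4; r = 63 − 63.4 = -0.4
x=35: ŷ = 48.4 + 0.5·35 = 65.9; r = 64.2 − 65.9 = -1.7
x=40: ŷ = 48.4 + 0.5·40 = 68.4; r = 69.4 − 68.4 = 1
x=60: ŷ = 48.4 + 0.5·60 = 78.4; r = 81 − 78.4 = 2.6
x=80: ŷ = 48.4 + 0.5·80 = 88.4; r = 87.8 − 88.4 = -0.6
x=85: ŷ = 48.4 + 0.5·85 = 90.9; r = 90 − 90.9 = -0.9
|r| > 2.2: x=60 (|r|=2.6) → 1

1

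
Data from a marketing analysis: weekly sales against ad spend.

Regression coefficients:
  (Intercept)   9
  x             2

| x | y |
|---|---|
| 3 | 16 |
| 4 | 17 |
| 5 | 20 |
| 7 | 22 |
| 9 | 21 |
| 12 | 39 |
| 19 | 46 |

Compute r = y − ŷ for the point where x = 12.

r = 6

ŷ = 9 + 2·12 = 33
r = 39 − 33 = 6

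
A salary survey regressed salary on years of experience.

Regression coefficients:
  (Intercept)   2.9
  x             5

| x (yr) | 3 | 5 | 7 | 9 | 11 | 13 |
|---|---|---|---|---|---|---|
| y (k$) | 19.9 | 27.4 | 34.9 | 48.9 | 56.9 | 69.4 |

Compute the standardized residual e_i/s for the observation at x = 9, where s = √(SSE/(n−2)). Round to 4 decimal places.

x=3: ŷ = 2.9 + 5·3 = 17.9; e = 19.9 − 17.9 = 2
x=5: ŷ = 2.9 + 5·5 = 27.9; e = 27.4 − 27.9 = -0.5
x=7: ŷ = 2.9 + 5·7 = 37.9; e = 34.9 − 37.9 = -3
x=9: ŷ = 2.9 + 5·9 = 47.9; e = 48.9 − 47.9 = 1
x=11: ŷ = 2.9 + 5·11 = 57.9; e = 56.9 − 57.9 = -1
x=13: ŷ = 2.9 + 5·13 = 67.9; e = 69.4 − 67.9 = 1.5
SSE = 4 + 0.25 + 9 + 1 + 1 + 2.25 = 17.5
s = √(17.5/4) = 2.09165
e/s = 1 / 2.09165 = 0.4781

0.4781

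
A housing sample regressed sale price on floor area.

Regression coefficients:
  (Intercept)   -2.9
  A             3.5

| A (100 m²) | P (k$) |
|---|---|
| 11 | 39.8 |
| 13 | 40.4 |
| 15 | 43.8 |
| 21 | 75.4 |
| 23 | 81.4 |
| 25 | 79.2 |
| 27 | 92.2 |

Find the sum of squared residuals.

SSE = 123.12

A=11: P̂ = -2.9 + 3.5·11 = 35.6; e = 39.8 − 35.6 = 4.2
A=13: P̂ = -2.9 + 3.5·13 = 42.6; e = 40.4 − 42.6 = -2.2
A=15: P̂ = -2.9 + 3.5·15 = 49.6; e = 43.8 − 49.6 = -5.8
A=21: P̂ = -2.9 + 3.5·21 = 70.6; e = 75.4 − 70.6 = 4.8
A=23: P̂ = -2.9 + 3.5·23 = 77.6; e = 81.4 − 77.6 = 3.8
A=25: P̂ = -2.9 + 3.5·25 = 84.6; e = 79.2 − 84.6 = -5.4
A=27: P̂ = -2.9 + 3.5·27 = 91.6; e = 92.2 − 91.6 = 0.6
SSE = 17.64 + 4.84 + 33.64 + 23.04 + 14.44 + 29.16 + 0.36 = 123.12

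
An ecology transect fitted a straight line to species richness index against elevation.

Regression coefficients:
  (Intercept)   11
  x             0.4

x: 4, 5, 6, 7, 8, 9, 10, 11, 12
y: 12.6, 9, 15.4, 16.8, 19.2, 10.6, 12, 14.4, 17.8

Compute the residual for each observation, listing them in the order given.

x=4: ŷ = 11 + 0.4·4 = 12.6; e = 12.6 − 12.6 = 0
x=5: ŷ = 11 + 0.4·5 = 13; e = 9 − 13 = -4
x=6: ŷ = 11 + 0.4·6 = 13.4; e = 15.4 − 13.4 = 2
x=7: ŷ = 11 + 0.4·7 = 13.8; e = 16.8 − 13.8 = 3
x=8: ŷ = 11 + 0.4·8 = 14.2; e = 19.2 − 14.2 = 5
x=9: ŷ = 11 + 0.4·9 = 14.6; e = 10.6 − 14.6 = -4
x=10: ŷ = 11 + 0.4·10 = 15; e = 12 − 15 = -3
x=11: ŷ = 11 + 0.4·11 = 15.4; e = 14.4 − 15.4 = -1
x=12: ŷ = 11 + 0.4·12 = 15.8; e = 17.8 − 15.8 = 2

0, -4, 2, 3, 5, -4, -3, -1, 2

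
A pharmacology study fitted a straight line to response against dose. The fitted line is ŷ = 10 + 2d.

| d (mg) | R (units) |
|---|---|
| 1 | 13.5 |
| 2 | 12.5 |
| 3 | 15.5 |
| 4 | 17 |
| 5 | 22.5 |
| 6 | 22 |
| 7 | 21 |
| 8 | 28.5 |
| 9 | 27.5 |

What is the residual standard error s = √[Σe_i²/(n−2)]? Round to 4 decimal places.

s = 1.9821

d=1: ŷ = 10 + 2·1 = 12; e = 13.5 − 12 = 1.5
d=2: ŷ = 10 + 2·2 = 14; e = 12.5 − 14 = -1.5
d=3: ŷ = 10 + 2·3 = 16; e = 15.5 − 16 = -0.5
d=4: ŷ = 10 + 2·4 = 18; e = 17 − 18 = -1
d=5: ŷ = 10 + 2·5 = 20; e = 22.5 − 20 = 2.5
d=6: ŷ = 10 + 2·6 = 22; e = 22 − 22 = 0
d=7: ŷ = 10 + 2·7 = 24; e = 21 − 24 = -3
d=8: ŷ = 10 + 2·8 = 26; e = 28.5 − 26 = 2.5
d=9: ŷ = 10 + 2·9 = 28; e = 27.5 − 28 = -0.5
SSE = 2.25 + 2.25 + 0.25 + 1 + 6.25 + 0 + 9 + 6.25 + 0.25 = 27.5
s = √(27.5/7) = √3.92857 ≈ 1.9821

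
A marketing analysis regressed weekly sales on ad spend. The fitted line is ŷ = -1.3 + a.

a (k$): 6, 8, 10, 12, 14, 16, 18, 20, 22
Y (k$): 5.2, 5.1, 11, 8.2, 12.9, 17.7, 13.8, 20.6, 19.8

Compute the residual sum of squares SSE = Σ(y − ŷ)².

a=6: ŷ = -1.3 + 6 = 4.7; e = 5.2 − 4.7 = 0.5
a=8: ŷ = -1.3 + 8 = 6.7; e = 5.1 − 6.7 = -1.6
a=10: ŷ = -1.3 + 10 = 8.7; e = 11 − 8.7 = 2.3
a=12: ŷ = -1.3 + 12 = 10.7; e = 8.2 − 10.7 = -2.5
a=14: ŷ = -1.3 + 14 = 12.7; e = 12.9 − 12.7 = 0.2
a=16: ŷ = -1.3 + 16 = 14.7; e = 17.7 − 14.7 = 3
a=18: ŷ = -1.3 + 18 = 16.7; e = 13.8 − 16.7 = -2.9
a=20: ŷ = -1.3 + 20 = 18.7; e = 20.6 − 18.7 = 1.9
a=22: ŷ = -1.3 + 22 = 20.7; e = 19.8 − 20.7 = -0.9
SSE = 0.25 + 2.56 + 5.29 + 6.25 + 0.04 + 9 + 8.41 + 3.61 + 0.81 = 36.22

SSE = 36.22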